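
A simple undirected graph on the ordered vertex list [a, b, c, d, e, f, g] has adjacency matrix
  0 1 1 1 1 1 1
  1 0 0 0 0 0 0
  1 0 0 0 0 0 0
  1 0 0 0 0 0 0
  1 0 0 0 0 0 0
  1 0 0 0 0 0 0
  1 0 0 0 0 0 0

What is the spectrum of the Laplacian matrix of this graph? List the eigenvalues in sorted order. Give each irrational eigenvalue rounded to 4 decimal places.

[0, 1, 1, 1, 1, 1, 7]

Reading degrees in the order [a, b, c, d, e, f, g] gives [6, 1, 1, 1, 1, 1, 1]; set D = diag(6, 1, 1, 1, 1, 1, 1) and form L = D - A. The multiplicity of 0 as a Laplacian eigenvalue equals the number of connected components.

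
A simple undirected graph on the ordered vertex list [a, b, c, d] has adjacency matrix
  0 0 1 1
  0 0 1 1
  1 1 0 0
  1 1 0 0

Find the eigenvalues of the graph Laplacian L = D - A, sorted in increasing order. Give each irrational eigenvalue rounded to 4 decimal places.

[0, 2, 2, 4]

With the vertex order [a, b, c, d], the degrees are [2, 2, 2, 2], giving D = diag(2, 2, 2, 2) and L = D - A. L is symmetric positive semidefinite, so every eigenvalue is real and nonnegative. By the matrix-tree theorem the graph has (1/4) * product of the nonzero eigenvalues = 4 spanning trees.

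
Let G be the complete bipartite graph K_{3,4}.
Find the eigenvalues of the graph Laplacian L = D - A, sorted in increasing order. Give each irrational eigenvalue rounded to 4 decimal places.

The graph has 7 vertices and degree multiset [4, 4, 4, 3, 3, 3, 3]; D is the diagonal matrix of degrees and L = D - A. L is symmetric positive semidefinite, so every eigenvalue is real and nonnegative. The single zero eigenvalue shows the graph is connected. There is one zero in the spectrum, matching the 1 component.

[0, 3, 3, 3, 4, 4, 7]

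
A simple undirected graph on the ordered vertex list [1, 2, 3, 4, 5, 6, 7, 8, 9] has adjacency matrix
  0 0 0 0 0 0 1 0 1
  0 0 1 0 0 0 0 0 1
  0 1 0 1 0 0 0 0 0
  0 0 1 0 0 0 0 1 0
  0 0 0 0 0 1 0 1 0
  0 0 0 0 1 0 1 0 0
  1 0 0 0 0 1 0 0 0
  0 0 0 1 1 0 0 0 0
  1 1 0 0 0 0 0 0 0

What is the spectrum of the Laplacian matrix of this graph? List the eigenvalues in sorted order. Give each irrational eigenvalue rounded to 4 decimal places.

[0, 0.4679, 0.4679, 1.6527, 1.6527, 3, 3, 3.8794, 3.8794]

With the vertex order [1, 2, 3, 4, 5, 6, 7, 8, 9], the degrees are [2, 2, 2, 2, 2, 2, 2, 2, 2], giving D = diag(2, 2, 2, 2, 2, 2, 2, 2, 2) and L = D - A. L is symmetric positive semidefinite, so every eigenvalue is real and nonnegative. By the matrix-tree theorem the graph has (1/9) * product of the nonzero eigenvalues = 9 spanning trees.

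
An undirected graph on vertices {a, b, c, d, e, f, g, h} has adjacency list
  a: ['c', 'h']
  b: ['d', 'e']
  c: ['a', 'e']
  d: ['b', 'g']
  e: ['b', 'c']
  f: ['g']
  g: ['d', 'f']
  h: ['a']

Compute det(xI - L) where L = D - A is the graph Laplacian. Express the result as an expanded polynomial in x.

x^8 - 14x^7 + 78x^6 - 220x^5 + 330x^4 - 252x^3 + 84x^2 - 8x

Reading degrees in the order [a, b, c, d, e, f, g, h] gives [2, 2, 2, 2, 2, 1, 2, 1]; set D = diag(2, 2, 2, 2, 2, 1, 2, 1) and form L = D - A. L has integer entries, so p(x) = det(xI - L) has integer coefficients. Expanding the determinant yields x^8 - 14x^7 + 78x^6 - 220x^5 + 330x^4 - 252x^3 + 84x^2 - 8x. Since p(0) = det(-L) = 0, x divides p(x). By the matrix-tree theorem the graph has (1/8) * product of the nonzero eigenvalues = 1 spanning tree. There is one zero in the spectrum, matching the 1 component.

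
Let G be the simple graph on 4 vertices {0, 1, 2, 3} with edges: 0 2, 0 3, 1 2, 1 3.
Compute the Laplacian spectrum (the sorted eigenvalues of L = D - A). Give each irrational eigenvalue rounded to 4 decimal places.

With the vertex order [0, 1, 2, 3], the degrees are [2, 2, 2, 2], giving D = diag(2, 2, 2, 2) and L = D - A. L is symmetric positive semidefinite, so every eigenvalue is real and nonnegative. The single zero eigenvalue shows the graph is connected. There is one zero in the spectrum, matching the 1 component.

[0, 2, 2, 4]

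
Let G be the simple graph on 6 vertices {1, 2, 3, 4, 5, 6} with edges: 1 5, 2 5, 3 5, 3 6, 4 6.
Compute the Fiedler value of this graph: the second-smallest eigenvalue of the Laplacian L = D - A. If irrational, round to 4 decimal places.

0.3249

With the vertex order [1, 2, 3, 4, 5, 6], the degrees are [1, 1, 2, 1, 3, 2], giving D = diag(1, 1, 2, 1, 3, 2) and L = D - A. Computing the eigenvalues of L and sorting gives [0, 0.3249, 1, 1.4608, 3, 4.2143]. The Fiedler value lambda_2 = 0.3249 is strictly positive, so the graph is connected. The largest eigenvalue, 4.2143, is at most the vertex count 6. The eigenvalues sum to 10, which equals trace(L) = 2|E|.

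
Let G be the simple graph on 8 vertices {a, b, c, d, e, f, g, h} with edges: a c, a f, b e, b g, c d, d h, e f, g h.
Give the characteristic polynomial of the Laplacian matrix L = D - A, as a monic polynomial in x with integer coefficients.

x^8 - 16x^7 + 104x^6 - 352x^5 + 660x^4 - 672x^3 + 336x^2 - 64x

Each diagonal entry of L is the vertex degree and each off-diagonal entry is -1 where an edge is present, 0 otherwise; in the order [a, b, c, d, e, f, g, h] the diagonal is [2, 2, 2, 2, 2, 2, 2, 2]. Computing det(xI - L) by cofactor expansion (or equivalently via sum-over-permutations) gives x^8 - 16x^7 + 104x^6 - 352x^5 + 660x^4 - 672x^3 + 336x^2 - 64x. The coefficient of x^7 equals -trace(L) = -16, matching the sum of degrees. There is one zero in the spectrum, matching the 1 component.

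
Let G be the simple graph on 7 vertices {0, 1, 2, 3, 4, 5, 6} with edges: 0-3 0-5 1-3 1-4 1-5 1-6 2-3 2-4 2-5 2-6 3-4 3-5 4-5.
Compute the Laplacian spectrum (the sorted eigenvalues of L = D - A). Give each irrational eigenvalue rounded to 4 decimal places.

Each diagonal entry of L is the vertex degree and each off-diagonal entry is -1 where an edge is present, 0 otherwise; in the order [0, 1, 2, 3, 4, 5, 6] the diagonal is [2, 4, 4, 5, 4, 5, 2]. The multiplicity of 0 as a Laplacian eigenvalue equals the number of connected components. The single zero eigenvalue shows the graph is connected.

[0, 1.5505, 2.5858, 4, 5.4142, 6, 6.4495]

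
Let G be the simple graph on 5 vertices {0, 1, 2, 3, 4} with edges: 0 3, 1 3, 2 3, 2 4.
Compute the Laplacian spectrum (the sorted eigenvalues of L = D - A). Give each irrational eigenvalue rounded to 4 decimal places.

Each diagonal entry of L is the vertex degree and each off-diagonal entry is -1 where an edge is present, 0 otherwise; in the order [0, 1, 2, 3, 4] the diagonal is [1, 1, 2, 3, 1]. The multiplicity of 0 as a Laplacian eigenvalue equals the number of connected components. There is one zero in the spectrum, matching the 1 component.

[0, 0.5188, 1, 2.3111, 4.1701]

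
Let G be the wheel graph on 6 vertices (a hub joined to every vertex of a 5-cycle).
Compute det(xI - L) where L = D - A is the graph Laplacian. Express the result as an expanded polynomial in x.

x^6 - 20x^5 + 155x^4 - 580x^3 + 1045x^2 - 726x

The graph has 6 vertices and degree multiset [5, 3, 3, 3, 3, 3]; D is the diagonal matrix of degrees and L = D - A. L has integer entries, so p(x) = det(xI - L) has integer coefficients. Expanding the determinant yields x^6 - 20x^5 + 155x^4 - 580x^3 + 1045x^2 - 726x. The constant term is 0 because L is singular (the all-ones vector lies in its kernel). The largest eigenvalue, 6, is at most the vertex count 6. There is one zero in the spectrum, matching the 1 component.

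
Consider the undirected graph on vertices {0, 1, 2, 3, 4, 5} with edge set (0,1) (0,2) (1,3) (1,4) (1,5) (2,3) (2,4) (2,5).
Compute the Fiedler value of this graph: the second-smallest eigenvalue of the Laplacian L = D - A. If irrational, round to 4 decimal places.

Reading degrees in the order [0, 1, 2, 3, 4, 5] gives [2, 4, 4, 2, 2, 2]; set D = diag(2, 4, 4, 2, 2, 2) and form L = D - A. The sorted Laplacian eigenvalues are [0, 2, 2, 2, 4, 6]; the algebraic connectivity is the second entry, 2.

2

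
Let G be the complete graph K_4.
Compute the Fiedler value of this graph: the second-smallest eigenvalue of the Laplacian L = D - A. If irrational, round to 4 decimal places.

The graph has 4 vertices and degree multiset [3, 3, 3, 3]; D is the diagonal matrix of degrees and L = D - A. The sorted Laplacian eigenvalues are [0, 4, 4, 4]; the algebraic connectivity is the second entry, 4. The largest eigenvalue, 4, is at most the vertex count 4. There is one zero in the spectrum, matching the 1 component.

4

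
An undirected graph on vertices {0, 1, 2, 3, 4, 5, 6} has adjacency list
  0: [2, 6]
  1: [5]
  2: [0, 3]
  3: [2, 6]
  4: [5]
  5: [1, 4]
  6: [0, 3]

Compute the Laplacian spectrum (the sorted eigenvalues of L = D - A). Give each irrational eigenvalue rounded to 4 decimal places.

[0, 0, 1, 2, 2, 3, 4]

With the vertex order [0, 1, 2, 3, 4, 5, 6], the degrees are [2, 1, 2, 2, 1, 2, 2], giving D = diag(2, 1, 2, 2, 1, 2, 2) and L = D - A. The multiplicity of 0 as a Laplacian eigenvalue equals the number of connected components. The 2 zero eigenvalues correspond to the 2 connected components.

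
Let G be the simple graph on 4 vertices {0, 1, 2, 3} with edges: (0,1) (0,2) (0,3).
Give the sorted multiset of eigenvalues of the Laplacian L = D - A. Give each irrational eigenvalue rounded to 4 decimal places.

[0, 1, 1, 4]

Reading degrees in the order [0, 1, 2, 3] gives [3, 1, 1, 1]; set D = diag(3, 1, 1, 1) and form L = D - A. Since every row of L sums to 0, the all-ones vector is in the kernel and 0 is an eigenvalue. By the matrix-tree theorem the graph has (1/4) * product of the nonzero eigenvalues = 1 spanning tree.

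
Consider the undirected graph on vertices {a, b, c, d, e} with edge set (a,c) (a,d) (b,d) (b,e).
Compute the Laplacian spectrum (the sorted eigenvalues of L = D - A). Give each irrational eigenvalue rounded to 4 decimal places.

With the vertex order [a, b, c, d, e], the degrees are [2, 2, 1, 2, 1], giving D = diag(2, 2, 1, 2, 1) and L = D - A. L is symmetric positive semidefinite, so every eigenvalue is real and nonnegative. The single zero eigenvalue shows the graph is connected. There is one zero in the spectrum, matching the 1 component.

[0, 0.3820, 1.3820, 2.6180, 3.6180]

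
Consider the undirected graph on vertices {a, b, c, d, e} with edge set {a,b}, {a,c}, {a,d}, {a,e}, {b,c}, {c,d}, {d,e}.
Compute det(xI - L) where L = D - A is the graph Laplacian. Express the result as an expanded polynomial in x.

x^5 - 14x^4 + 70x^3 - 146x^2 + 105x

With the vertex order [a, b, c, d, e], the degrees are [4, 2, 3, 3, 2], giving D = diag(4, 2, 3, 3, 2) and L = D - A. L has integer entries, so p(x) = det(xI - L) has integer coefficients. Expanding the determinant yields x^5 - 14x^4 + 70x^3 - 146x^2 + 105x. The coefficient of x^4 equals -trace(L) = -14, matching the sum of degrees. There is one zero in the spectrum, matching the 1 component. By the matrix-tree theorem the graph has (1/5) * product of the nonzero eigenvalues = 21 spanning trees.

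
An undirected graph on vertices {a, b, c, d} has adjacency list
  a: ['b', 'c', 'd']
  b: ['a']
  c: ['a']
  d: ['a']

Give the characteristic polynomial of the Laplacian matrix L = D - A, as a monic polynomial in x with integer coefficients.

x^4 - 6x^3 + 9x^2 - 4x

Reading degrees in the order [a, b, c, d] gives [3, 1, 1, 1]; set D = diag(3, 1, 1, 1) and form L = D - A. L has integer entries, so p(x) = det(xI - L) has integer coefficients. Expanding the determinant yields x^4 - 6x^3 + 9x^2 - 4x. The coefficient of x^3 equals -trace(L) = -6, matching the sum of degrees. The largest eigenvalue, 4, is at most the vertex count 4.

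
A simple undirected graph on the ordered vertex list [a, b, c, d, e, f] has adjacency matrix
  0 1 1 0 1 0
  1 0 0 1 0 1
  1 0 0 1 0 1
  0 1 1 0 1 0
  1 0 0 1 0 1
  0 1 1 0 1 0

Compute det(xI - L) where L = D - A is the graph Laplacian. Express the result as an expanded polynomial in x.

Each diagonal entry of L is the vertex degree and each off-diagonal entry is -1 where an edge is present, 0 otherwise; in the order [a, b, c, d, e, f] the diagonal is [3, 3, 3, 3, 3, 3]. Computing det(xI - L) by cofactor expansion (or equivalently via sum-over-permutations) gives x^6 - 18x^5 + 126x^4 - 432x^3 + 729x^2 - 486x. The constant term is 0 because L is singular (the all-ones vector lies in its kernel). By the matrix-tree theorem the graph has (1/6) * product of the nonzero eigenvalues = 81 spanning trees.

x^6 - 18x^5 + 126x^4 - 432x^3 + 729x^2 - 486x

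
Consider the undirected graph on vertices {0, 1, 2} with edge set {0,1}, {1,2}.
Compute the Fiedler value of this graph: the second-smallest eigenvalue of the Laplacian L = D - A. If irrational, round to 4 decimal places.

Reading degrees in the order [0, 1, 2] gives [1, 2, 1]; set D = diag(1, 2, 1) and form L = D - A. The smallest Laplacian eigenvalue is always 0. The next one, lambda_2 = 1, measures how hard the graph is to disconnect: larger values mean better connectivity. There is one zero in the spectrum, matching the 1 component.

1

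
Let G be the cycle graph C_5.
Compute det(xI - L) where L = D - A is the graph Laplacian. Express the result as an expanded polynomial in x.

The graph has 5 vertices and degree multiset [2, 2, 2, 2, 2]; D is the diagonal matrix of degrees and L = D - A. L has integer entries, so p(x) = det(xI - L) has integer coefficients. Expanding the determinant yields x^5 - 10x^4 + 35x^3 - 50x^2 + 25x. The coefficient of x^4 equals -trace(L) = -10, matching the sum of degrees. By the matrix-tree theorem the graph has (1/5) * product of the nonzero eigenvalues = 5 spanning trees.

x^5 - 10x^4 + 35x^3 - 50x^2 + 25x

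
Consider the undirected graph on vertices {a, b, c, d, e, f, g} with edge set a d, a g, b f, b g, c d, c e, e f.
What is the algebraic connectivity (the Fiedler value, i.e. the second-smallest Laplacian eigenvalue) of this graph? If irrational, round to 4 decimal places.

With the vertex order [a, b, c, d, e, f, g], the degrees are [2, 2, 2, 2, 2, 2, 2], giving D = diag(2, 2, 2, 2, 2, 2, 2) and L = D - A. The smallest Laplacian eigenvalue is always 0. The next one, lambda_2 = 0.7530, measures how hard the graph is to disconnect: larger values mean better connectivity. There is one zero in the spectrum, matching the 1 component. The largest eigenvalue, 3.8019, is at most the vertex count 7.

0.7530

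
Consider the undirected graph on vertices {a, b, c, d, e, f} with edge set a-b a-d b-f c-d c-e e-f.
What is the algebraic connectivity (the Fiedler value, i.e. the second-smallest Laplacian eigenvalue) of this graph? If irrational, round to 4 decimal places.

1

Reading degrees in the order [a, b, c, d, e, f] gives [2, 2, 2, 2, 2, 2]; set D = diag(2, 2, 2, 2, 2, 2) and form L = D - A. The smallest Laplacian eigenvalue is always 0. The next one, lambda_2 = 1, measures how hard the graph is to disconnect: larger values mean better connectivity. The largest eigenvalue, 4, is at most the vertex count 6. By the matrix-tree theorem the graph has (1/6) * product of the nonzero eigenvalues = 6 spanning trees.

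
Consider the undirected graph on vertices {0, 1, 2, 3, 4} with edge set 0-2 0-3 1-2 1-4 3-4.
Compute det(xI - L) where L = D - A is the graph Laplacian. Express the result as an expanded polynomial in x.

Each diagonal entry of L is the vertex degree and each off-diagonal entry is -1 where an edge is present, 0 otherwise; in the order [0, 1, 2, 3, 4] the diagonal is [2, 2, 2, 2, 2]. Computing det(xI - L) by cofactor expansion (or equivalently via sum-over-permutations) gives x^5 - 10x^4 + 35x^3 - 50x^2 + 25x. The coefficient of x^4 equals -trace(L) = -10, matching the sum of degrees. The largest eigenvalue, 3.6180, is at most the vertex count 5.

x^5 - 10x^4 + 35x^3 - 50x^2 + 25x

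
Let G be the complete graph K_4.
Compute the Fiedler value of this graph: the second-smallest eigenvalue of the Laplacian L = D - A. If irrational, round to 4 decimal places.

4

The graph has 4 vertices and degree multiset [3, 3, 3, 3]; D is the diagonal matrix of degrees and L = D - A. The sorted Laplacian eigenvalues are [0, 4, 4, 4]; the algebraic connectivity is the second entry, 4. There is one zero in the spectrum, matching the 1 component.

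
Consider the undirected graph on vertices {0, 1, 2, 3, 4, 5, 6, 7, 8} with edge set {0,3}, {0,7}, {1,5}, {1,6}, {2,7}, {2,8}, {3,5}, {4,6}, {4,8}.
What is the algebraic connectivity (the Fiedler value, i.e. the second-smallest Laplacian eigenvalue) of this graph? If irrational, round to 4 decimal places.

0.4679

Reading degrees in the order [0, 1, 2, 3, 4, 5, 6, 7, 8] gives [2, 2, 2, 2, 2, 2, 2, 2, 2]; set D = diag(2, 2, 2, 2, 2, 2, 2, 2, 2) and form L = D - A. Computing the eigenvalues of L and sorting gives [0, 0.4679, 0.4679, 1.6527, 1.6527, 3, 3, 3.8794, 3.8794]. The Fiedler value lambda_2 = 0.4679 is strictly positive, so the graph is connected. The eigenvalues sum to 18, which equals trace(L) = 2|E|.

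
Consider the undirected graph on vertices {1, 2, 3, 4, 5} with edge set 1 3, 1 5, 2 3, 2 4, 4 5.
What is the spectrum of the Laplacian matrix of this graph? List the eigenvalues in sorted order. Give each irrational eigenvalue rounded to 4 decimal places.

Reading degrees in the order [1, 2, 3, 4, 5] gives [2, 2, 2, 2, 2]; set D = diag(2, 2, 2, 2, 2) and form L = D - A. L is symmetric positive semidefinite, so every eigenvalue is real and nonnegative. The single zero eigenvalue shows the graph is connected. There is one zero in the spectrum, matching the 1 component.

[0, 1.3820, 1.3820, 3.6180, 3.6180]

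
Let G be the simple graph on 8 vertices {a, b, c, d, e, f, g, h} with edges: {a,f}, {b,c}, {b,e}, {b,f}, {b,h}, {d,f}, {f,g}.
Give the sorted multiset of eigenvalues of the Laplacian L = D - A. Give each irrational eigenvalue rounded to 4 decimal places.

[0, 0.3542, 1, 1, 1, 1, 4, 5.6458]

With the vertex order [a, b, c, d, e, f, g, h], the degrees are [1, 4, 1, 1, 1, 4, 1, 1], giving D = diag(1, 4, 1, 1, 1, 4, 1, 1) and L = D - A. L is symmetric positive semidefinite, so every eigenvalue is real and nonnegative. The single zero eigenvalue shows the graph is connected. The eigenvalues sum to 14, which equals trace(L) = 2|E|.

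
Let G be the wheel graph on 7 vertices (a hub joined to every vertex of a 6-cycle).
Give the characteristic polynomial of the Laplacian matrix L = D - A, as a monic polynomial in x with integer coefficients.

x^7 - 24x^6 + 231x^5 - 1140x^4 + 3036x^3 - 4128x^2 + 2240x

The graph has 7 vertices and degree multiset [6, 3, 3, 3, 3, 3, 3]; D is the diagonal matrix of degrees and L = D - A. The eigenvalues of L are [0, 2, 2, 4, 4, 5, 7]; the characteristic polynomial is the product of (x - lambda_i), which multiplies out to x^7 - 24x^6 + 231x^5 - 1140x^4 + 3036x^3 - 4128x^2 + 2240x. The constant term is 0 because L is singular (the all-ones vector lies in its kernel). There is one zero in the spectrum, matching the 1 component.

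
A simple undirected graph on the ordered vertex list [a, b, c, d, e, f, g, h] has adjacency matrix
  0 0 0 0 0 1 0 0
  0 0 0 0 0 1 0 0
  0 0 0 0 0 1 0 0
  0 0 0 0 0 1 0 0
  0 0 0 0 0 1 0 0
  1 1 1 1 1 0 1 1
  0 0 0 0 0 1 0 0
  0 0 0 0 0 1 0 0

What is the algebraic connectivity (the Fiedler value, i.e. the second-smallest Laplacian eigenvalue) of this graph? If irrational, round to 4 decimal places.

1

Each diagonal entry of L is the vertex degree and each off-diagonal entry is -1 where an edge is present, 0 otherwise; in the order [a, b, c, d, e, f, g, h] the diagonal is [1, 1, 1, 1, 1, 7, 1, 1]. The smallest Laplacian eigenvalue is always 0. The next one, lambda_2 = 1, measures how hard the graph is to disconnect: larger values mean better connectivity. The eigenvalues sum to 14, which equals trace(L) = 2|E|. The largest eigenvalue, 8, is at most the vertex count 8.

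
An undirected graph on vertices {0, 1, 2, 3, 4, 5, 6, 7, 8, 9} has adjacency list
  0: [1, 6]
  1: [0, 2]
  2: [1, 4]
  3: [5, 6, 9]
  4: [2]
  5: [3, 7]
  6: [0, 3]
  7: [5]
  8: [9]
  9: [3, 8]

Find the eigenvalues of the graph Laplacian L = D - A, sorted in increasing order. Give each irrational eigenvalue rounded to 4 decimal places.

[0, 0.1277, 0.3820, 0.6297, 1.3820, 2, 2.6180, 2.7968, 3.6180, 4.4458]

Each diagonal entry of L is the vertex degree and each off-diagonal entry is -1 where an edge is present, 0 otherwise; in the order [0, 1, 2, 3, 4, 5, 6, 7, 8, 9] the diagonal is [2, 2, 2, 3, 1, 2, 2, 1, 1, 2]. L is symmetric positive semidefinite, so every eigenvalue is real and nonnegative.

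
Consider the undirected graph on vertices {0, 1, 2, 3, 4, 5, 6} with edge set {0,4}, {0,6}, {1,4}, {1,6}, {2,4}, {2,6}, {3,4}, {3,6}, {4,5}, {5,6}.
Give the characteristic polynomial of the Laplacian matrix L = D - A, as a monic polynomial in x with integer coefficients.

x^7 - 20x^6 + 155x^5 - 600x^4 + 1240x^3 - 1312x^2 + 560x

Reading degrees in the order [0, 1, 2, 3, 4, 5, 6] gives [2, 2, 2, 2, 5, 2, 5]; set D = diag(2, 2, 2, 2, 5, 2, 5) and form L = D - A. The eigenvalues of L are [0, 2, 2, 2, 2, 5, 7]; the characteristic polynomial is the product of (x - lambda_i), which multiplies out to x^7 - 20x^6 + 155x^5 - 600x^4 + 1240x^3 - 1312x^2 + 560x. The coefficient of x^6 equals -trace(L) = -20, matching the sum of degrees. By the matrix-tree theorem the graph has (1/7) * product of the nonzero eigenvalues = 80 spanning trees.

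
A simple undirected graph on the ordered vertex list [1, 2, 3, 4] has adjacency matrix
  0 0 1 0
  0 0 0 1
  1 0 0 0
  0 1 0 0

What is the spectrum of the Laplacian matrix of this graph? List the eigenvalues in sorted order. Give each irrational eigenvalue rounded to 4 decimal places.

[0, 0, 2, 2]

With the vertex order [1, 2, 3, 4], the degrees are [1, 1, 1, 1], giving D = diag(1, 1, 1, 1) and L = D - A. L is symmetric positive semidefinite, so every eigenvalue is real and nonnegative. The 2 zero eigenvalues correspond to the 2 connected components. There are 2 zeros in the spectrum, matching the 2 components.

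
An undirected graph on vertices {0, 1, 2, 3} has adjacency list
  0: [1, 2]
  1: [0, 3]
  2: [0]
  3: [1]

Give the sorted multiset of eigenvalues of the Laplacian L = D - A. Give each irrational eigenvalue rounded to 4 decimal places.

Reading degrees in the order [0, 1, 2, 3] gives [2, 2, 1, 1]; set D = diag(2, 2, 1, 1) and form L = D - A. Since every row of L sums to 0, the all-ones vector is in the kernel and 0 is an eigenvalue. The largest eigenvalue, 3.4142, is at most the vertex count 4. By the matrix-tree theorem the graph has (1/4) * product of the nonzero eigenvalues = 1 spanning tree.

[0, 0.5858, 2, 3.4142]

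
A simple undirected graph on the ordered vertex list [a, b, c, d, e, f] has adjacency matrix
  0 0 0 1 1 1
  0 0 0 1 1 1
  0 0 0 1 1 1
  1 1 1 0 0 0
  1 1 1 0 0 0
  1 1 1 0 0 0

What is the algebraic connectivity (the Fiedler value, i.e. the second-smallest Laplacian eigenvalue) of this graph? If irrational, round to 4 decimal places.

3

Reading degrees in the order [a, b, c, d, e, f] gives [3, 3, 3, 3, 3, 3]; set D = diag(3, 3, 3, 3, 3, 3) and form L = D - A. The sorted Laplacian eigenvalues are [0, 3, 3, 3, 3, 6]; the algebraic connectivity is the second entry, 3. The eigenvalues sum to 18, which equals trace(L) = 2|E|.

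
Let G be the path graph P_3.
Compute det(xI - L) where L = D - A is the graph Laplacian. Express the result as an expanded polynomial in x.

x^3 - 4x^2 + 3x

The graph has 3 vertices and degree multiset [2, 1, 1]; D is the diagonal matrix of degrees and L = D - A. L has integer entries, so p(x) = det(xI - L) has integer coefficients. Expanding the determinant yields x^3 - 4x^2 + 3x. Since p(0) = det(-L) = 0, x divides p(x). By the matrix-tree theorem the graph has (1/3) * product of the nonzero eigenvalues = 1 spanning tree.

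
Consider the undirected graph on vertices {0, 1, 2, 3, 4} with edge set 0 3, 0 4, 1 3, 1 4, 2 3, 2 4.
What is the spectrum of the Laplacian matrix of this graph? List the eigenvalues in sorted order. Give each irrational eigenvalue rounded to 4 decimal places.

With the vertex order [0, 1, 2, 3, 4], the degrees are [2, 2, 2, 3, 3], giving D = diag(2, 2, 2, 3, 3) and L = D - A. Diagonalising L (or applying a numerical eigensolver to the 5x5 matrix) gives the spectrum above.

[0, 2, 2, 3, 5]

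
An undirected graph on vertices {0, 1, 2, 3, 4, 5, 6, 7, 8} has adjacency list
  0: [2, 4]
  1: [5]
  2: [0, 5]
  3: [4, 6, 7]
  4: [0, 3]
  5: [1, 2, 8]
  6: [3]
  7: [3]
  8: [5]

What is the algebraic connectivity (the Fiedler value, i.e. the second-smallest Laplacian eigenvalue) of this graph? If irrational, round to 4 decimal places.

0.1392

Each diagonal entry of L is the vertex degree and each off-diagonal entry is -1 where an edge is present, 0 otherwise; in the order [0, 1, 2, 3, 4, 5, 6, 7, 8] the diagonal is [2, 1, 2, 3, 2, 3, 1, 1, 1]. The smallest Laplacian eigenvalue is always 0. The next one, lambda_2 = 0.1392, measures how hard the graph is to disconnect: larger values mean better connectivity. The eigenvalues sum to 16, which equals trace(L) = 2|E|.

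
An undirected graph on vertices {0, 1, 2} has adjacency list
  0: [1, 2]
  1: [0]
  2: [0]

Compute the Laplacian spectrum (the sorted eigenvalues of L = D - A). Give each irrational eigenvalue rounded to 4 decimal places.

[0, 1, 3]

With the vertex order [0, 1, 2], the degrees are [2, 1, 1], giving D = diag(2, 1, 1) and L = D - A. L is symmetric positive semidefinite, so every eigenvalue is real and nonnegative. There is one zero in the spectrum, matching the 1 component.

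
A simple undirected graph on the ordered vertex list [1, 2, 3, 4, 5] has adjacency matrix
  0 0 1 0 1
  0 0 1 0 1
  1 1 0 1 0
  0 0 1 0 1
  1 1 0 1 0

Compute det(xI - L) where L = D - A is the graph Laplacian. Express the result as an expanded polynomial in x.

Each diagonal entry of L is the vertex degree and each off-diagonal entry is -1 where an edge is present, 0 otherwise; in the order [1, 2, 3, 4, 5] the diagonal is [2, 2, 3, 2, 3]. L has integer entries, so p(x) = det(xI - L) has integer coefficients. Expanding the determinant yields x^5 - 12x^4 + 51x^3 - 92x^2 + 60x. The coefficient of x^4 equals -trace(L) = -12, matching the sum of degrees. By the matrix-tree theorem the graph has (1/5) * product of the nonzero eigenvalues = 12 spanning trees. There is one zero in the spectrum, matching the 1 component.

x^5 - 12x^4 + 51x^3 - 92x^2 + 60x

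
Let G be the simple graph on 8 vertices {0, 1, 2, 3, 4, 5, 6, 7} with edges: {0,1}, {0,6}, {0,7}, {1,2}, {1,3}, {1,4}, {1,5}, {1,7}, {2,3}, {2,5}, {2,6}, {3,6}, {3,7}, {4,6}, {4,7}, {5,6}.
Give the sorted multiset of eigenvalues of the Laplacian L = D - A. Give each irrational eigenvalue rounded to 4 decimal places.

[0, 2.1782, 3, 3.4285, 4.3995, 5.2583, 6.1051, 7.6304]

Reading degrees in the order [0, 1, 2, 3, 4, 5, 6, 7] gives [3, 6, 4, 4, 3, 3, 5, 4]; set D = diag(3, 6, 4, 4, 3, 3, 5, 4) and form L = D - A. The multiplicity of 0 as a Laplacian eigenvalue equals the number of connected components. The largest eigenvalue, 7.6304, is at most the vertex count 8.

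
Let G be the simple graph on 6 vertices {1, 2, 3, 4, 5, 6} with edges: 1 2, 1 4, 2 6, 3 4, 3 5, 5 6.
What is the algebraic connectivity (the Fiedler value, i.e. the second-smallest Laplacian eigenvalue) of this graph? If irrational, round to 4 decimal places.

Reading degrees in the order [1, 2, 3, 4, 5, 6] gives [2, 2, 2, 2, 2, 2]; set D = diag(2, 2, 2, 2, 2, 2) and form L = D - A. The smallest Laplacian eigenvalue is always 0. The next one, lambda_2 = 1, measures how hard the graph is to disconnect: larger values mean better connectivity.

1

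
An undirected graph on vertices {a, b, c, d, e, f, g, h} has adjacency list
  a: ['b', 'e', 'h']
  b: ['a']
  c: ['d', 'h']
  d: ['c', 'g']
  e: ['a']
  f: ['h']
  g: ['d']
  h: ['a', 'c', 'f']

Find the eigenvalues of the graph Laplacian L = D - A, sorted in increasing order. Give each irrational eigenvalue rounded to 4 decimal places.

[0, 0.2243, 0.5858, 1, 1.4108, 2.7237, 3.4142, 4.6412]

With the vertex order [a, b, c, d, e, f, g, h], the degrees are [3, 1, 2, 2, 1, 1, 1, 3], giving D = diag(3, 1, 2, 2, 1, 1, 1, 3) and L = D - A. Diagonalising L (or applying a numerical eigensolver to the 8x8 matrix) gives the spectrum above.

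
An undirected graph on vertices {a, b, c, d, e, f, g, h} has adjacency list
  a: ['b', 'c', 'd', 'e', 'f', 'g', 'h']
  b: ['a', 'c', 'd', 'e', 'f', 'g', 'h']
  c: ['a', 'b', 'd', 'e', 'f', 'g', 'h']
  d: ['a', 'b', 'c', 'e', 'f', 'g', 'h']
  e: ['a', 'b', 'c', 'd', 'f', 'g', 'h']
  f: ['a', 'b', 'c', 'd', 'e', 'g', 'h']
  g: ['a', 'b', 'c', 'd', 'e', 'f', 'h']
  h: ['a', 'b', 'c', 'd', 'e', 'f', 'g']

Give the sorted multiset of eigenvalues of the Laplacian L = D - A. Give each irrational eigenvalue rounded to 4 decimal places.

[0, 8, 8, 8, 8, 8, 8, 8]

Reading degrees in the order [a, b, c, d, e, f, g, h] gives [7, 7, 7, 7, 7, 7, 7, 7]; set D = diag(7, 7, 7, 7, 7, 7, 7, 7) and form L = D - A. Since every row of L sums to 0, the all-ones vector is in the kernel and 0 is an eigenvalue. The largest eigenvalue, 8, is at most the vertex count 8. The eigenvalues sum to 56, which equals trace(L) = 2|E|.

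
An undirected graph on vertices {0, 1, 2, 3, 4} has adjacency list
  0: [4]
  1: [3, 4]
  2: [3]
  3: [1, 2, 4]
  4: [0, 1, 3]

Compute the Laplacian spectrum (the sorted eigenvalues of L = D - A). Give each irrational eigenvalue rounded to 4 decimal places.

[0, 0.6972, 1.3820, 3.6180, 4.3028]

With the vertex order [0, 1, 2, 3, 4], the degrees are [1, 2, 1, 3, 3], giving D = diag(1, 2, 1, 3, 3) and L = D - A. Diagonalising L (or applying a numerical eigensolver to the 5x5 matrix) gives the spectrum above. The single zero eigenvalue shows the graph is connected. There is one zero in the spectrum, matching the 1 component. The largest eigenvalue, 4.3028, is at most the vertex count 5.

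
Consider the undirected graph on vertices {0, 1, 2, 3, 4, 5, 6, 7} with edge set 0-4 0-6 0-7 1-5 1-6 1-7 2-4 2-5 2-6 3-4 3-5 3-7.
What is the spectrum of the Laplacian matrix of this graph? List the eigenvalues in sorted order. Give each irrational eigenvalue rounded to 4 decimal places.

[0, 2, 2, 2, 4, 4, 4, 6]

Each diagonal entry of L is the vertex degree and each off-diagonal entry is -1 where an edge is present, 0 otherwise; in the order [0, 1, 2, 3, 4, 5, 6, 7] the diagonal is [3, 3, 3, 3, 3, 3, 3, 3]. Diagonalising L (or applying a numerical eigensolver to the 8x8 matrix) gives the spectrum above. The single zero eigenvalue shows the graph is connected. By the matrix-tree theorem the graph has (1/8) * product of the nonzero eigenvalues = 384 spanning trees.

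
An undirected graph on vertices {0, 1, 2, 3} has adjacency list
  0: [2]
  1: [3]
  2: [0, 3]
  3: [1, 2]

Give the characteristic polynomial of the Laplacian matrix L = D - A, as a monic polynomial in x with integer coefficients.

x^4 - 6x^3 + 10x^2 - 4x

With the vertex order [0, 1, 2, 3], the degrees are [1, 1, 2, 2], giving D = diag(1, 1, 2, 2) and L = D - A. Computing det(xI - L) by cofactor expansion (or equivalently via sum-over-permutations) gives x^4 - 6x^3 + 10x^2 - 4x. The coefficient of x^3 equals -trace(L) = -6, matching the sum of degrees. There is one zero in the spectrum, matching the 1 component.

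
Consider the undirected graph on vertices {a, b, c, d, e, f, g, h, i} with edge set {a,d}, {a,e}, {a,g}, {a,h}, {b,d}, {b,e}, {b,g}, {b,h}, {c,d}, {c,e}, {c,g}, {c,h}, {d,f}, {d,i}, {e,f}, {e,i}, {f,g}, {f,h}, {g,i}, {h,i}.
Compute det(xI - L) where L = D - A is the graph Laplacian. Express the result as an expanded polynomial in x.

x^9 - 40x^8 + 690x^7 - 6720x^6 + 40485x^5 - 154704x^4 + 366560x^3 - 492800x^2 + 288000x

Reading degrees in the order [a, b, c, d, e, f, g, h, i] gives [4, 4, 4, 5, 5, 4, 5, 5, 4]; set D = diag(4, 4, 4, 5, 5, 4, 5, 5, 4) and form L = D - A. Computing det(xI - L) by cofactor expansion (or equivalently via sum-over-permutations) gives x^9 - 40x^8 + 690x^7 - 6720x^6 + 40485x^5 - 154704x^4 + 366560x^3 - 492800x^2 + 288000x. The constant term is 0 because L is singular (the all-ones vector lies in its kernel). The eigenvalues sum to 40, which equals trace(L) = 2|E|. By the matrix-tree theorem the graph has (1/9) * product of the nonzero eigenvalues = 32000 spanning trees.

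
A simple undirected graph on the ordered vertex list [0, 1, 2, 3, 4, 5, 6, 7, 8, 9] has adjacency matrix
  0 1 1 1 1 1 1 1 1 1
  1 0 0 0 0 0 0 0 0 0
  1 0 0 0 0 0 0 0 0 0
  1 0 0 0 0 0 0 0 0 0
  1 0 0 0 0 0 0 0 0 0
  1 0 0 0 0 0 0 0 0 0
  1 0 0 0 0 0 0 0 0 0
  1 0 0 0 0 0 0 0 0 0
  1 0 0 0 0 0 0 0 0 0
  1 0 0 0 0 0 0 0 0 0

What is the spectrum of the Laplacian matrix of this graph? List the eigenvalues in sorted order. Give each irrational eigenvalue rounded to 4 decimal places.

With the vertex order [0, 1, 2, 3, 4, 5, 6, 7, 8, 9], the degrees are [9, 1, 1, 1, 1, 1, 1, 1, 1, 1], giving D = diag(9, 1, 1, 1, 1, 1, 1, 1, 1, 1) and L = D - A. The multiplicity of 0 as a Laplacian eigenvalue equals the number of connected components. The single zero eigenvalue shows the graph is connected. By the matrix-tree theorem the graph has (1/10) * product of the nonzero eigenvalues = 1 spanning tree.

[0, 1, 1, 1, 1, 1, 1, 1, 1, 10]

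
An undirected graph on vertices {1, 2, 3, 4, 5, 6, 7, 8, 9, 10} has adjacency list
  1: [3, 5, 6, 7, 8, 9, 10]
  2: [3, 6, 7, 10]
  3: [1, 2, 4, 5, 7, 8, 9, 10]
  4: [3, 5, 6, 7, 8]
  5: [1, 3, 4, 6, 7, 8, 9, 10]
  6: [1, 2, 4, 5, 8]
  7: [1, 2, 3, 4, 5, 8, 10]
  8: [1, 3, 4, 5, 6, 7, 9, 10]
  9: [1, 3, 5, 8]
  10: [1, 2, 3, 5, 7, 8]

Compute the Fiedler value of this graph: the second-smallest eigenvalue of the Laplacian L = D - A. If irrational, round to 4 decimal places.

3.3985

With the vertex order [1, 2, 3, 4, 5, 6, 7, 8, 9, 10], the degrees are [7, 4, 8, 5, 8, 5, 7, 8, 4, 6], giving D = diag(7, 4, 8, 5, 8, 5, 7, 8, 4, 6) and L = D - A. Computing the eigenvalues of L and sorting gives [0, 3.3985, 4.1929, 5.0634, 5.7424, 7.6247, 8.5083, 8.9505, 9, 9.5194]. The Fiedler value lambda_2 = 3.3985 is strictly positive, so the graph is connected. By the matrix-tree theorem the graph has (1/10) * product of the nonzero eigenvalues = 2061072 spanning trees.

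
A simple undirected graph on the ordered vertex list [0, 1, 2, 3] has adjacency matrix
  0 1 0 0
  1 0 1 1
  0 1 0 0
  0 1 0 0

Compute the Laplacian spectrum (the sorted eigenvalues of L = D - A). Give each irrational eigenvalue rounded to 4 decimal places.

[0, 1, 1, 4]

Reading degrees in the order [0, 1, 2, 3] gives [1, 3, 1, 1]; set D = diag(1, 3, 1, 1) and form L = D - A. L is symmetric positive semidefinite, so every eigenvalue is real and nonnegative. There is one zero in the spectrum, matching the 1 component. The eigenvalues sum to 6, which equals trace(L) = 2|E|.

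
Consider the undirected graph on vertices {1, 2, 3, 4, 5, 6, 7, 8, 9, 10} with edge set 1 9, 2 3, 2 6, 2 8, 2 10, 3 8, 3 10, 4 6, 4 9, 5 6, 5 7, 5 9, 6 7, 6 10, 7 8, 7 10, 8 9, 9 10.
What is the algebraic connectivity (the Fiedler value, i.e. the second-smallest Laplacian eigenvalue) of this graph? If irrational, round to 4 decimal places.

Each diagonal entry of L is the vertex degree and each off-diagonal entry is -1 where an edge is present, 0 otherwise; in the order [1, 2, 3, 4, 5, 6, 7, 8, 9, 10] the diagonal is [1, 4, 3, 2, 3, 5, 4, 4, 5, 5]. The smallest Laplacian eigenvalue is always 0. The next one, lambda_2 = 0.8494, measures how hard the graph is to disconnect: larger values mean better connectivity.

0.8494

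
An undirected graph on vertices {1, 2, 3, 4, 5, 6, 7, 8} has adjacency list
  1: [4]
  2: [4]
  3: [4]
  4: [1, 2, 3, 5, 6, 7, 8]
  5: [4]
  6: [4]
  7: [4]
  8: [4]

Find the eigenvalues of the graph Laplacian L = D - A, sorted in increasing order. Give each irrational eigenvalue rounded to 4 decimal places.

[0, 1, 1, 1, 1, 1, 1, 8]

Reading degrees in the order [1, 2, 3, 4, 5, 6, 7, 8] gives [1, 1, 1, 7, 1, 1, 1, 1]; set D = diag(1, 1, 1, 7, 1, 1, 1, 1) and form L = D - A. Since every row of L sums to 0, the all-ones vector is in the kernel and 0 is an eigenvalue. The single zero eigenvalue shows the graph is connected. The largest eigenvalue, 8, is at most the vertex count 8. The eigenvalues sum to 14, which equals trace(L) = 2|E|.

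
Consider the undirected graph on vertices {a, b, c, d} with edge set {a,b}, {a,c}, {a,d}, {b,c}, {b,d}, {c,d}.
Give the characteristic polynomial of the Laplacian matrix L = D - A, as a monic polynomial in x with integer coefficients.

x^4 - 12x^3 + 48x^2 - 64x

With the vertex order [a, b, c, d], the degrees are [3, 3, 3, 3], giving D = diag(3, 3, 3, 3) and L = D - A. Computing det(xI - L) by cofactor expansion (or equivalently via sum-over-permutations) gives x^4 - 12x^3 + 48x^2 - 64x. The coefficient of x^3 equals -trace(L) = -12, matching the sum of degrees. By the matrix-tree theorem the graph has (1/4) * product of the nonzero eigenvalues = 16 spanning trees.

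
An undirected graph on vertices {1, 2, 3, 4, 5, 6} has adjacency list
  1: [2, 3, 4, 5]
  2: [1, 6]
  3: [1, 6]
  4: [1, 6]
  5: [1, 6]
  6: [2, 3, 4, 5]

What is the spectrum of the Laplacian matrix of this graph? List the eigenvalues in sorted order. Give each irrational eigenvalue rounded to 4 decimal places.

Reading degrees in the order [1, 2, 3, 4, 5, 6] gives [4, 2, 2, 2, 2, 4]; set D = diag(4, 2, 2, 2, 2, 4) and form L = D - A. L is symmetric positive semidefinite, so every eigenvalue is real and nonnegative. The single zero eigenvalue shows the graph is connected. The eigenvalues sum to 16, which equals trace(L) = 2|E|.

[0, 2, 2, 2, 4, 6]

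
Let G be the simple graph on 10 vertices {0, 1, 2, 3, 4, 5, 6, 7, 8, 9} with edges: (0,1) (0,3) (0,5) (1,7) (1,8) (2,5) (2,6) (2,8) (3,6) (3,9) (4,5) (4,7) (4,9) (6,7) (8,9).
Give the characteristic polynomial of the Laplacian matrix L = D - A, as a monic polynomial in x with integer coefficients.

x^10 - 30x^9 + 390x^8 - 2880x^7 + 13305x^6 - 39882x^5 + 77640x^4 - 94800x^3 + 66000x^2 - 20000x

With the vertex order [0, 1, 2, 3, 4, 5, 6, 7, 8, 9], the degrees are [3, 3, 3, 3, 3, 3, 3, 3, 3, 3], giving D = diag(3, 3, 3, 3, 3, 3, 3, 3, 3, 3) and L = D - A. The eigenvalues of L are [0, 2, 2, 2, 2, 2, 5, 5, 5, 5]; the characteristic polynomial is the product of (x - lambda_i), which multiplies out to x^10 - 30x^9 + 390x^8 - 2880x^7 + 13305x^6 - 39882x^5 + 77640x^4 - 94800x^3 + 66000x^2 - 20000x. Since p(0) = det(-L) = 0, x divides p(x). There is one zero in the spectrum, matching the 1 component.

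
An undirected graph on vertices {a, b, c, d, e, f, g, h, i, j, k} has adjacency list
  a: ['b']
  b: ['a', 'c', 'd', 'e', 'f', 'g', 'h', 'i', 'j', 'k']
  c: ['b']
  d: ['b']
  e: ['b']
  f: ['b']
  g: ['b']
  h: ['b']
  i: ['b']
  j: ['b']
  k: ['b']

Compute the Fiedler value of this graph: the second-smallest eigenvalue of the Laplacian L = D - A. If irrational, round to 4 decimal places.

Each diagonal entry of L is the vertex degree and each off-diagonal entry is -1 where an edge is present, 0 otherwise; in the order [a, b, c, d, e, f, g, h, i, j, k] the diagonal is [1, 10, 1, 1, 1, 1, 1, 1, 1, 1, 1]. The smallest Laplacian eigenvalue is always 0. The next one, lambda_2 = 1, measures how hard the graph is to disconnect: larger values mean better connectivity.

1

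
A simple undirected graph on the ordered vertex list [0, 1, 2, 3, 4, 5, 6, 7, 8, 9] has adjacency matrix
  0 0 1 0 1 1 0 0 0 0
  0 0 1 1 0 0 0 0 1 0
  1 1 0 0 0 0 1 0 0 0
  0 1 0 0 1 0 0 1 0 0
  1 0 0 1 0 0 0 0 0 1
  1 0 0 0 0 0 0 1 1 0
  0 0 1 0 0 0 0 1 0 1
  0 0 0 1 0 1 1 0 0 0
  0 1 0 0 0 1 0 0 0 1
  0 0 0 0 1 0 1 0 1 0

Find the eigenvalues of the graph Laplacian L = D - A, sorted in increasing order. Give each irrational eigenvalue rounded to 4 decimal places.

[0, 2, 2, 2, 2, 2, 5, 5, 5, 5]

Reading degrees in the order [0, 1, 2, 3, 4, 5, 6, 7, 8, 9] gives [3, 3, 3, 3, 3, 3, 3, 3, 3, 3]; set D = diag(3, 3, 3, 3, 3, 3, 3, 3, 3, 3) and form L = D - A. Since every row of L sums to 0, the all-ones vector is in the kernel and 0 is an eigenvalue. The eigenvalues sum to 30, which equals trace(L) = 2|E|.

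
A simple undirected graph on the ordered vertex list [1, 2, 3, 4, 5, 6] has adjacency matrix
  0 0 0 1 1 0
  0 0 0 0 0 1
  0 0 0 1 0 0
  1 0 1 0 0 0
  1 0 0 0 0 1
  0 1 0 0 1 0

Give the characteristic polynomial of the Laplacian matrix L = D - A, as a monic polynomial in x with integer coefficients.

x^6 - 10x^5 + 36x^4 - 56x^3 + 35x^2 - 6x

Reading degrees in the order [1, 2, 3, 4, 5, 6] gives [2, 1, 1, 2, 2, 2]; set D = diag(2, 1, 1, 2, 2, 2) and form L = D - A. Computing det(xI - L) by cofactor expansion (or equivalently via sum-over-permutations) gives x^6 - 10x^5 + 36x^4 - 56x^3 + 35x^2 - 6x. The coefficient of x^5 equals -trace(L) = -10, matching the sum of degrees. The largest eigenvalue, 3.7321, is at most the vertex count 6. The eigenvalues sum to 10, which equals trace(L) = 2|E|.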